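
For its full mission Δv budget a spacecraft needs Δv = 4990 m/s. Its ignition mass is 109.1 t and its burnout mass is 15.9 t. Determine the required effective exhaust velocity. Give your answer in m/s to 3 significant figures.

ln(m₀/m_f) = ln(109100/15900) = ln(6.862) = 1.9259.
v_e = Δv / ln(m₀/m_f) = 4990 / 1.9259 = 2590.9 m/s.

v_e ≈ 2590 m/s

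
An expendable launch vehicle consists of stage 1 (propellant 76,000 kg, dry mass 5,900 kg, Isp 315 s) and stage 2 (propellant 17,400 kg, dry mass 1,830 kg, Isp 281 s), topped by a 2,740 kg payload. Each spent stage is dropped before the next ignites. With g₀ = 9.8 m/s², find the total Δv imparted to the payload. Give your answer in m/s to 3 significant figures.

Δv ≈ 8390 m/s

Ignition mass of stage 1 = 76,000+5,900 + 17,400+1,830 + 2,740 = 103,870 kg.
Stage 1: m₀ = 103,870 kg, m_f = 103,870 − 76,000 = 27,870 kg; Δv = 315×9.8×ln(3.727) = 3087.0×1.3156 ≈ 4061 m/s.
Stage 2: m₀ = 21,970 kg, m_f = 21,970 − 17,400 = 4,570 kg; Δv = 281×9.8×ln(4.807) = 2753.8×1.5702 ≈ 4324 m/s.
Total Δv = 4061 + 4324 = 8385 m/s.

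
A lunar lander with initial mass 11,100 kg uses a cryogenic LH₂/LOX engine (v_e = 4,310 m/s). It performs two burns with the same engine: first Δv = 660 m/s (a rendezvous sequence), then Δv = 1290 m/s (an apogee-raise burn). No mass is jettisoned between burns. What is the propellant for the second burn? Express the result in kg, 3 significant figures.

propellant for the second burn ≈ 2460 kg

After the first burn: m = 11100 × exp(−660/4310.0) = 11100 × 0.85802 = 9,524.02 kg.
After the second burn: m = 9,524.02 × exp(−1290/4310.0) = 9,524.02 × 0.74133 = 7,060.44 kg.
Second-burn propellant = 9,524.02 − 7,060.44 = 2,463.58 kg.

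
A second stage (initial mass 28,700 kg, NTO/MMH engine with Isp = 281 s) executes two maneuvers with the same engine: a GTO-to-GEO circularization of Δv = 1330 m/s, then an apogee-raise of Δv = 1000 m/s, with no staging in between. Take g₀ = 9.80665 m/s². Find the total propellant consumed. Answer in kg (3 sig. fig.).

v_e = Isp · g₀ = 281 × 9.80665 = 2755.7 m/s.
After the first burn: m = 28700 × exp(−1330/2755.7) = 28700 × 0.61715 = 17,712.2 kg.
After the second burn: m = 17,712.2 × exp(−1000/2755.7) = 17,712.2 × 0.69566 = 12,321.7 kg.
Total propellant = m₀ − m_final = 28700 − 12,321.7 = 16,378.3 kg.

total propellant consumed ≈ 16400 kg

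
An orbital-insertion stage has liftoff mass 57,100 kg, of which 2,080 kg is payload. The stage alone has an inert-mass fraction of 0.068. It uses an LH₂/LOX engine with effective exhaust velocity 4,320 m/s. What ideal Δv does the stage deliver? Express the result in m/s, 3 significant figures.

Stage wet mass = m₀ − payload = 57,100 − 2,080 = 55,020 kg.
Stage dry mass = ε × stage wet mass = 0.068 × 55,020 = 3,741.36 kg.
Burnout mass m_f = stage dry + payload = 3,741.36 + 2,080 = 5,821.36 kg.
Δv = v_e · ln(57,100/5,821.36) = 4320.0 × ln(9.809) = 4320.0 × 2.2833 ≈ 9864 m/s.

Δv ≈ 9860 m/s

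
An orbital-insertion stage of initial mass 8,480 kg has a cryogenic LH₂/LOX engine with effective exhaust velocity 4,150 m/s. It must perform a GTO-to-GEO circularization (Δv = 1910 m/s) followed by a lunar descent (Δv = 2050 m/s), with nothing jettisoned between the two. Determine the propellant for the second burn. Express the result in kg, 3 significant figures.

After the first burn: m = 8480 × exp(−1910/4150.0) = 8480 × 0.63113 = 5,351.98 kg.
After the second burn: m = 5,351.98 × exp(−2050/4150.0) = 5,351.98 × 0.61020 = 3,265.78 kg.
Second-burn propellant = 5,351.98 − 3,265.78 = 2,086.2 kg.

propellant for the second burn ≈ 2090 kg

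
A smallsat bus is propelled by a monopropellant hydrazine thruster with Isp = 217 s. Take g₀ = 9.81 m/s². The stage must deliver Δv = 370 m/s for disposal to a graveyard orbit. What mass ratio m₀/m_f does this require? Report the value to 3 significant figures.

mass ratio ≈ 1.19

v_e = Isp · g₀ = 217 × 9.81 = 2128.8 m/s.
Rocket equation: m₀/m_f = exp(Δv / v_e) = exp(370 / 2128.8) = exp(0.1738) = 1.1898.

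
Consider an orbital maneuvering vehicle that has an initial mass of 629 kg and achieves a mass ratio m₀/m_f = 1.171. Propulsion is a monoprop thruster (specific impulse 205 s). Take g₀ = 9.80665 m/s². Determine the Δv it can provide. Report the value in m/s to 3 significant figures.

v_e = Isp · g₀ = 205 × 9.80665 = 2010.4 m/s.
Δv = v_e · ln(1.171) = 2010.4 × 0.1579 ≈ 317.4 m/s.

Δv ≈ 317 m/s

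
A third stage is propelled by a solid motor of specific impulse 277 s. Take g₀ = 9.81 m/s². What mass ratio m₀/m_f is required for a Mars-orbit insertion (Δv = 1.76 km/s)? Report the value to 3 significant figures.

v_e = Isp · g₀ = 277 × 9.81 = 2717.4 m/s.
Rocket equation: m₀/m_f = exp(Δv / v_e) = exp(1760 / 2717.4) = exp(0.6477) = 1.9111.

mass ratio ≈ 1.91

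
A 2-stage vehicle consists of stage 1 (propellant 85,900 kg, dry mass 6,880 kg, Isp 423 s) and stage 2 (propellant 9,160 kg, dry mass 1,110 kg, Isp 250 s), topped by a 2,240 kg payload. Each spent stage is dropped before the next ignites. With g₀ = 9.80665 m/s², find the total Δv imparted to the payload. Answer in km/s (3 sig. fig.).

Ignition mass of stage 1 = 85,900+6,880 + 9,160+1,110 + 2,240 = 105,290 kg.
Stage 1: m₀ = 105,290 kg, m_f = 105,290 − 85,900 = 19,390 kg; Δv = 423×9.80665×ln(5.43) = 4148.2×1.6920 ≈ 7019 m/s.
Stage 2: m₀ = 12,510 kg, m_f = 12,510 − 9,160 = 3,350 kg; Δv = 250×9.80665×ln(3.734) = 2451.7×1.3176 ≈ 3230 m/s.
Total Δv = 7019 + 3230 = 10249 m/s.

Δv ≈ 10.2 km/s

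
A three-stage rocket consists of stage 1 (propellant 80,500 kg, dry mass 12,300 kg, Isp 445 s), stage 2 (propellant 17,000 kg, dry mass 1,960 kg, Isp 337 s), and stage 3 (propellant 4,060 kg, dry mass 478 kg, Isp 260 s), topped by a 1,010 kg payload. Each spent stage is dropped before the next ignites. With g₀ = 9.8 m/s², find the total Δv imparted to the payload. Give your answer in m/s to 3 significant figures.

Ignition mass of stage 1 = 80,500+12,300 + 17,000+1,960 + 4,060+478 + 1,010 = 117,308 kg.
Stage 1: m₀ = 117,308 kg, m_f = 117,308 − 80,500 = 36,808 kg; Δv = 445×9.8×ln(3.187) = 4361.0×1.1591 ≈ 5055 m/s.
Stage 2: m₀ = 24,508 kg, m_f = 24,508 − 17,000 = 7,508 kg; Δv = 337×9.8×ln(3.264) = 3302.6×1.1830 ≈ 3907 m/s.
Stage 3: m₀ = 5,548 kg, m_f = 5,548 − 4,060 = 1,488 kg; Δv = 260×9.8×ln(3.728) = 2548.0×1.3160 ≈ 3353 m/s.
Total Δv = 5055 + 3907 + 3353 = 12315 m/s.

Δv ≈ 12300 m/s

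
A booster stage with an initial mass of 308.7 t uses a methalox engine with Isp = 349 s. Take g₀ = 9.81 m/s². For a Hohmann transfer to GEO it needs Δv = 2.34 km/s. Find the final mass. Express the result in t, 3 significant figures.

v_e = Isp · g₀ = 349 × 9.81 = 3423.7 m/s.
By the Tsiolkovsky rocket equation, m₀/m_f = exp(Δv / v_e) = exp(2340 / 3423.7) = exp(0.6835) = 1.9807.
m_f = m₀ / 1.9807 = 308.7 / 1.9807 = 155.854 t.

final mass ≈ 156 t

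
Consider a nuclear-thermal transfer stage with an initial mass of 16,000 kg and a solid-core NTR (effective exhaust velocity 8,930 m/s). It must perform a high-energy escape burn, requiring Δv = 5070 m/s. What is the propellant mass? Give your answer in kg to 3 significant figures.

m₀/m_f = exp(Δv / v_e) = exp(5070 / 8930.0) = exp(0.5677) = 1.7643.
m_f = 16,000 / 1.7643 = 9,068.75 kg, so propellant = m₀ − m_f = 16,000 − 9,068.75 = 6,931.25 kg.

propellant mass ≈ 6930 kg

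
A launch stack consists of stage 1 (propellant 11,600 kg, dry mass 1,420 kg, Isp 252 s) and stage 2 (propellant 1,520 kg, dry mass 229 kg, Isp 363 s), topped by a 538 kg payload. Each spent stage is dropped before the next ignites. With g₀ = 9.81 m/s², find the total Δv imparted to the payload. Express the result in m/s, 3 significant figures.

Δv ≈ 7400 m/s

Ignition mass of stage 1 = 11,600+1,420 + 1,520+229 + 538 = 15,307 kg.
Stage 1: m₀ = 15,307 kg, m_f = 15,307 − 11,600 = 3,707 kg; Δv = 252×9.81×ln(4.129) = 2472.1×1.4181 ≈ 3506 m/s.
Stage 2: m₀ = 2,287 kg, m_f = 2,287 − 1,520 = 767 kg; Δv = 363×9.81×ln(2.982) = 3561.0×1.0925 ≈ 3890 m/s.
Total Δv = 3506 + 3890 = 7396 m/s.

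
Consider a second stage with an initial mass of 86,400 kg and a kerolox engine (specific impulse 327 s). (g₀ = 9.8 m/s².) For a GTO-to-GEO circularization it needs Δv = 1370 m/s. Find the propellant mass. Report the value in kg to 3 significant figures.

v_e = Isp · g₀ = 327 × 9.8 = 3204.6 m/s.
m₀/m_f = exp(Δv / v_e) = exp(1370 / 3204.6) = exp(0.4275) = 1.5334.
m_f = 86,400 / 1.5334 = 56,345.4 kg, so propellant = m₀ − m_f = 86,400 − 56,345.4 = 30,054.6 kg.

propellant mass ≈ 30100 kg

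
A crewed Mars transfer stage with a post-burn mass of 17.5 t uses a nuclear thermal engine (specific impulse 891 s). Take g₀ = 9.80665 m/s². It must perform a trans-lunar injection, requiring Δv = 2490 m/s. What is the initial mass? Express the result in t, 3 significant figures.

v_e = Isp · g₀ = 891 × 9.80665 = 8737.7 m/s.
By the Tsiolkovsky rocket equation, m₀/m_f = exp(Δv / v_e) = exp(2490 / 8737.7) = exp(0.2850) = 1.3297.
m₀ = m_f × 1.3297 = 17.5 × 1.3297 = 23.2698 t.

initial mass ≈ 23.3 t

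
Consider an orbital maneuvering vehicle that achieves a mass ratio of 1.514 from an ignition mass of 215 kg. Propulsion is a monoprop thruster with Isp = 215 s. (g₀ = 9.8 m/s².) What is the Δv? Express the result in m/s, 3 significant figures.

Δv ≈ 874 m/s

v_e = Isp · g₀ = 215 × 9.8 = 2107.0 m/s.
Using Δv = v_e ln(m₀/m_f): Δv = v_e · ln(1.514) = 2107.0 × 0.4148 ≈ 873.9 m/s.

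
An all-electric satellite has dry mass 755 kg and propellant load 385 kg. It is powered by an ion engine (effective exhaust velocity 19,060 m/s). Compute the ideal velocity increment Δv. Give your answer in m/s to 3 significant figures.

m₀ = m_dry + m_prop = 755 + 385 = 1,140 kg.
From the ideal rocket equation, Δv = v_e · ln(m₀/m_f) = 19060.0 × ln(1.51) = 19060.0 × 0.4121 ≈ 7854.0 m/s.

Δv ≈ 7850 m/s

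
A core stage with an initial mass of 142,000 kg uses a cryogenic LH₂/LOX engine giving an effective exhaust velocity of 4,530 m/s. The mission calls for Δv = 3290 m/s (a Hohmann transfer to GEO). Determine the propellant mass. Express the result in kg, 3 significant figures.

propellant mass ≈ 73300 kg

m₀/m_f = exp(Δv / v_e) = exp(3290 / 4530.0) = exp(0.7263) = 2.0674.
m_f = 142,000 / 2.0674 = 68,685.3 kg, so propellant = m₀ − m_f = 142,000 − 68,685.3 = 73,314.7 kg.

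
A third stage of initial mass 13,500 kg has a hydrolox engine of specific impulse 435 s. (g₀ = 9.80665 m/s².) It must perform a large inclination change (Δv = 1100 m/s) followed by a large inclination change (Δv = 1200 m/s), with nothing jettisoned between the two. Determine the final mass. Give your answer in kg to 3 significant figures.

v_e = Isp · g₀ = 435 × 9.80665 = 4265.9 m/s.
After the first burn: m = 13500 × exp(−1100/4265.9) = 13500 × 0.77270 = 10,431.5 kg.
After the second burn: m = 10,431.5 × exp(−1200/4265.9) = 10,431.5 × 0.75480 = 7,873.7 kg.

final mass ≈ 7870 kg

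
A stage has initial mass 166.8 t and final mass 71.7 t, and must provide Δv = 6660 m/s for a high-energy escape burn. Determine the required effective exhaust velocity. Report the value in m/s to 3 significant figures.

ln(m₀/m_f) = ln(166800/71700) = ln(2.326) = 0.8443.
Rocket equation: v_e = Δv / ln(m₀/m_f) = 6660 / 0.8443 = 7888.1 m/s.

v_e ≈ 7890 m/s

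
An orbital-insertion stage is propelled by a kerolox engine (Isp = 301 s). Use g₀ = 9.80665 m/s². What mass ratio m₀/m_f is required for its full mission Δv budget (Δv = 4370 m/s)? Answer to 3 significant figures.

v_e = Isp · g₀ = 301 × 9.80665 = 2951.8 m/s.
m₀/m_f = exp(Δv / v_e) = exp(4370 / 2951.8) = exp(1.4805) = 4.3949.

mass ratio ≈ 4.39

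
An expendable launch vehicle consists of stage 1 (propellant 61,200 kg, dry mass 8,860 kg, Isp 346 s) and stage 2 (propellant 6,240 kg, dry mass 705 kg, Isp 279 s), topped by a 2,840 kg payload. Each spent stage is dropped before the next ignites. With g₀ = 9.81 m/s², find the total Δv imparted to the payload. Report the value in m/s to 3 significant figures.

Δv ≈ 7720 m/s

Ignition mass of stage 1 = 61,200+8,860 + 6,240+705 + 2,840 = 79,845 kg.
Stage 1: m₀ = 79,845 kg, m_f = 79,845 − 61,200 = 18,645 kg; Δv = 346×9.81×ln(4.282) = 3394.3×1.4545 ≈ 4937 m/s.
Stage 2: m₀ = 9,785 kg, m_f = 9,785 − 6,240 = 3,545 kg; Δv = 279×9.81×ln(2.76) = 2737.0×1.0153 ≈ 2779 m/s.
Total Δv = 4937 + 2779 = 7716 m/s.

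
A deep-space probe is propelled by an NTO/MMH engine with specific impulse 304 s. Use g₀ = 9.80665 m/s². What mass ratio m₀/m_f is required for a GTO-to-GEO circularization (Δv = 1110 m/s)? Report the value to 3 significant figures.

mass ratio ≈ 1.45

v_e = Isp · g₀ = 304 × 9.80665 = 2981.2 m/s.
From the ideal rocket equation, m₀/m_f = exp(Δv / v_e) = exp(1110 / 2981.2) = exp(0.3723) = 1.4511.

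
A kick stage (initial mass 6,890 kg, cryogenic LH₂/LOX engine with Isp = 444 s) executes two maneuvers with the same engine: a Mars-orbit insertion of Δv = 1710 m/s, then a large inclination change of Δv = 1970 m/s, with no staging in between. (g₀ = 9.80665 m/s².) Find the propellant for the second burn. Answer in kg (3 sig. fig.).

propellant for the second burn ≈ 1690 kg

v_e = Isp · g₀ = 444 × 9.80665 = 4354.2 m/s.
After the first burn: m = 6890 × exp(−1710/4354.2) = 6890 × 0.67521 = 4,652.2 kg.
After the second burn: m = 4,652.2 × exp(−1970/4354.2) = 4,652.2 × 0.63607 = 2,959.12 kg.
Second-burn propellant = 4,652.2 − 2,959.12 = 1,693.08 kg.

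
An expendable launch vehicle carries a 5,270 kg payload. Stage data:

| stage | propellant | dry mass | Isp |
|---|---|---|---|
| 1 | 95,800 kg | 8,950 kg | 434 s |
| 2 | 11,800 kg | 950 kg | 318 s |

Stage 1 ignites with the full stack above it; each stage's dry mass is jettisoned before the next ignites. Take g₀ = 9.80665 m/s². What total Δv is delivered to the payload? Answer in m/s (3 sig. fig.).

Δv ≈ 9770 m/s

Ignition mass of stage 1 = 95,800+8,950 + 11,800+950 + 5,270 = 122,770 kg.
Stage 1: m₀ = 122,770 kg, m_f = 122,770 − 95,800 = 26,970 kg; Δv = 434×9.80665×ln(4.552) = 4256.1×1.5156 ≈ 6450 m/s.
Stage 2: m₀ = 18,020 kg, m_f = 18,020 − 11,800 = 6,220 kg; Δv = 318×9.80665×ln(2.897) = 3118.5×1.0637 ≈ 3317 m/s.
Total Δv = 6450 + 3317 = 9767 m/s.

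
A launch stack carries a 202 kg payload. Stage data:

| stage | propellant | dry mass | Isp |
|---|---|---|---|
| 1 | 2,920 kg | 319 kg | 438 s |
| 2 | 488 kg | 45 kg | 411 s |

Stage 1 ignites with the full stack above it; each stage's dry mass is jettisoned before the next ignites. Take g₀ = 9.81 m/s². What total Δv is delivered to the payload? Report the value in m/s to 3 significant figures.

Δv ≈ 10100 m/s

Ignition mass of stage 1 = 2,920+319 + 488+45 + 202 = 3,974 kg.
Stage 1: m₀ = 3,974 kg, m_f = 3,974 − 2,920 = 1,054 kg; Δv = 438×9.81×ln(3.77) = 4296.8×1.3272 ≈ 5703 m/s.
Stage 2: m₀ = 735 kg, m_f = 735 − 488 = 247 kg; Δv = 411×9.81×ln(2.976) = 4031.9×1.0905 ≈ 4397 m/s.
Total Δv = 5703 + 4397 = 10100 m/s.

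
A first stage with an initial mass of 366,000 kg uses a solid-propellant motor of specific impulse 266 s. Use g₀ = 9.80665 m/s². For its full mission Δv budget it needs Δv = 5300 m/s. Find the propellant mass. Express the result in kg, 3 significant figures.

v_e = Isp · g₀ = 266 × 9.80665 = 2608.6 m/s.
m₀/m_f = exp(Δv / v_e) = exp(5300 / 2608.6) = exp(2.0318) = 7.6275.
m_f = 366,000 / 7.6275 = 47,984.3 kg, so propellant = m₀ − m_f = 366,000 − 47,984.3 = 318,015.7 kg.

propellant mass ≈ 318000 kg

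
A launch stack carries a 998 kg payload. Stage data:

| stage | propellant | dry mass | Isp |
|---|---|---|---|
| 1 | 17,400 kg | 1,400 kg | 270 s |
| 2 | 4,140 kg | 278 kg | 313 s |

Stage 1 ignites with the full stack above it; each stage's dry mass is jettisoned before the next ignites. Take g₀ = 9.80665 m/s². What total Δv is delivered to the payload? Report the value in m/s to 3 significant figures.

Δv ≈ 7790 m/s

Ignition mass of stage 1 = 17,400+1,400 + 4,140+278 + 998 = 24,216 kg.
Stage 1: m₀ = 24,216 kg, m_f = 24,216 − 17,400 = 6,816 kg; Δv = 270×9.80665×ln(3.553) = 2647.8×1.2677 ≈ 3357 m/s.
Stage 2: m₀ = 5,416 kg, m_f = 5,416 − 4,140 = 1,276 kg; Δv = 313×9.80665×ln(4.245) = 3069.5×1.4456 ≈ 4437 m/s.
Total Δv = 3357 + 4437 = 7794 m/s.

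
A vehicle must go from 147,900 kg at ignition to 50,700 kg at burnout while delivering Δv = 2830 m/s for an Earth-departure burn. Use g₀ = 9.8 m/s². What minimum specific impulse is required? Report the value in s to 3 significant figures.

ln(m₀/m_f) = ln(147900/50700) = ln(2.917) = 1.0706.
Rocket equation: v_e = Δv / ln(m₀/m_f) = 2830 / 1.0706 = 2643.4 m/s.
Isp = v_e / g₀ = 2643.4 / 9.8 = 269.7 s.

Isp ≈ 270 s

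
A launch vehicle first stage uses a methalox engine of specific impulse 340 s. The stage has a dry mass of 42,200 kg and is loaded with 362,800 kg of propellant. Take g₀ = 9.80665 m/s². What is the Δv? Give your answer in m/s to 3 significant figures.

Δv ≈ 7540 m/s

v_e = Isp · g₀ = 340 × 9.80665 = 3334.3 m/s.
m₀ = m_dry + m_prop = 42,200 + 362,800 = 405,000 kg.
Rocket equation: Δv = v_e · ln(m₀/m_f) = 3334.3 × ln(9.597) = 3334.3 × 2.2615 ≈ 7540.3 m/s.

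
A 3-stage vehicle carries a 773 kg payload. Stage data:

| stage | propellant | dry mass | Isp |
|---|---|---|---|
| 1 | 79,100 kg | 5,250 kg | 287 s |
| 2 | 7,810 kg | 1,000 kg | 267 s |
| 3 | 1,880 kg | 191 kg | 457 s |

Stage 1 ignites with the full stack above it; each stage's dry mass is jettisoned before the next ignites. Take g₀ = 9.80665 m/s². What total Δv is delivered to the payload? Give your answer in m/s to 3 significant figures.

Δv ≈ 12600 m/s

Ignition mass of stage 1 = 79,100+5,250 + 7,810+1,000 + 1,880+191 + 773 = 96,004 kg.
Stage 1: m₀ = 96,004 kg, m_f = 96,004 − 79,100 = 16,904 kg; Δv = 287×9.80665×ln(5.679) = 2814.5×1.7368 ≈ 4888 m/s.
Stage 2: m₀ = 11,654 kg, m_f = 11,654 − 7,810 = 3,844 kg; Δv = 267×9.80665×ln(3.032) = 2618.4×1.1091 ≈ 2904 m/s.
Stage 3: m₀ = 2,844 kg, m_f = 2,844 − 1,880 = 964 kg; Δv = 457×9.80665×ln(2.95) = 4481.6×1.0819 ≈ 4849 m/s.
Total Δv = 4888 + 2904 + 4849 = 12641 m/s.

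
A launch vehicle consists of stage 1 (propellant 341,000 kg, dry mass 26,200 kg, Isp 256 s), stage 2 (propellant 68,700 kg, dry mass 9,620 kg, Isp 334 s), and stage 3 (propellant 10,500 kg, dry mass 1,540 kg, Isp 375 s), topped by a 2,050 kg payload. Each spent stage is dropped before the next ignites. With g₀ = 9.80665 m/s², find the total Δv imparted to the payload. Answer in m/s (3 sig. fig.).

Δv ≈ 12900 m/s

Ignition mass of stage 1 = 341,000+26,200 + 68,700+9,620 + 10,500+1,540 + 2,050 = 459,610 kg.
Stage 1: m₀ = 459,610 kg, m_f = 459,610 − 341,000 = 118,610 kg; Δv = 256×9.80665×ln(3.875) = 2510.5×1.3545 ≈ 3401 m/s.
Stage 2: m₀ = 92,410 kg, m_f = 92,410 − 68,700 = 23,710 kg; Δv = 334×9.80665×ln(3.898) = 3275.4×1.3603 ≈ 4456 m/s.
Stage 3: m₀ = 14,090 kg, m_f = 14,090 − 10,500 = 3,590 kg; Δv = 375×9.80665×ln(3.925) = 3677.5×1.3673 ≈ 5028 m/s.
Total Δv = 3401 + 4456 + 5028 = 12885 m/s.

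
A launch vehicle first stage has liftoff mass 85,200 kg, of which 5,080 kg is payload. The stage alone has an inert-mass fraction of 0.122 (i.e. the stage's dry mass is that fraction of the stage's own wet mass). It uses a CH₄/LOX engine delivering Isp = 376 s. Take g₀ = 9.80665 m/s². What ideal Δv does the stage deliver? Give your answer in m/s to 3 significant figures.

Stage wet mass = m₀ − payload = 85,200 − 5,080 = 80,120 kg.
Stage dry mass = ε × stage wet mass = 0.122 × 80,120 = 9,774.64 kg.
Burnout mass m_f = stage dry + payload = 9,774.64 + 5,080 = 14,854.64 kg.
v_e = Isp · g₀ = 376 × 9.80665 = 3687.3 m/s.
Δv = v_e · ln(85,200/14,854.64) = 3687.3 × ln(5.736) = 3687.3 × 1.7467 ≈ 6441 m/s.

Δv ≈ 6440 m/s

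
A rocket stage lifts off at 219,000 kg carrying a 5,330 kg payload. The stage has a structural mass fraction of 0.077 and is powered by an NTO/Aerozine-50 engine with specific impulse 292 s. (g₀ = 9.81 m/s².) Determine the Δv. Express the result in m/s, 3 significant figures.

Δv ≈ 6610 m/s

Stage wet mass = m₀ − payload = 219,000 − 5,330 = 213,670 kg.
Stage dry mass = ε × stage wet mass = 0.077 × 213,670 = 16,452.6 kg.
Burnout mass m_f = stage dry + payload = 16,452.6 + 5,330 = 21,782.6 kg.
v_e = Isp · g₀ = 292 × 9.81 = 2864.5 m/s.
Δv = v_e · ln(219,000/21,782.6) = 2864.5 × ln(10.05) = 2864.5 × 2.3080 ≈ 6611 m/s.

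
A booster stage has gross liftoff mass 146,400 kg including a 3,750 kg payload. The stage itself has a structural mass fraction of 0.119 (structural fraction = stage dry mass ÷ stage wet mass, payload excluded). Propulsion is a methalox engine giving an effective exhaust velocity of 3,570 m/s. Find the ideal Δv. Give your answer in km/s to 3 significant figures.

Stage wet mass = m₀ − payload = 146,400 − 3,750 = 142,650 kg.
Stage dry mass = ε × stage wet mass = 0.119 × 142,650 = 16,975.4 kg.
Burnout mass m_f = stage dry + payload = 16,975.4 + 3,750 = 20,725.4 kg.
Δv = v_e · ln(146,400/20,725.4) = 3570.0 × ln(7.064) = 3570.0 × 1.9550 ≈ 6979 m/s.

Δv ≈ 6.98 km/s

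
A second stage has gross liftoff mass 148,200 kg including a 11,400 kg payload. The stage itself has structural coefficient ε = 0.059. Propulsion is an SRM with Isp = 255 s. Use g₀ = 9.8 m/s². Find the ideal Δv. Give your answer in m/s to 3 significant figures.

Δv ≈ 5070 m/s

Stage wet mass = m₀ − payload = 148,200 − 11,400 = 136,800 kg.
Stage dry mass = ε × stage wet mass = 0.059 × 136,800 = 8,071.2 kg.
Burnout mass m_f = stage dry + payload = 8,071.2 + 11,400 = 19,471.2 kg.
v_e = Isp · g₀ = 255 × 9.8 = 2499.0 m/s.
Rocket equation: Δv = v_e · ln(148,200/19,471.2) = 2499.0 × ln(7.611) = 2499.0 × 2.0296 ≈ 5072 m/s.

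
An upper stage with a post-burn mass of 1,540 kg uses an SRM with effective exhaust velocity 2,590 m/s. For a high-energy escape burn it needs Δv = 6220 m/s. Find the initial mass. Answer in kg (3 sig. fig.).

m₀/m_f = exp(Δv / v_e) = exp(6220 / 2590.0) = exp(2.4015) = 11.0402.
m₀ = m_f × 11.0402 = 1,540 × 11.0402 = 17,001.9 kg.

initial mass ≈ 17000 kg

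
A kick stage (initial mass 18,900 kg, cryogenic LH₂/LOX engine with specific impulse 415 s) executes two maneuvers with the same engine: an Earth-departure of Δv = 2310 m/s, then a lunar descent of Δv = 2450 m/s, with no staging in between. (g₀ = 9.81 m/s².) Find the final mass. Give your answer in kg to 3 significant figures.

v_e = Isp · g₀ = 415 × 9.81 = 4071.2 m/s.
After the first burn: m = 18900 × exp(−2310/4071.2) = 18900 × 0.56699 = 10,716.1 kg.
After the second burn: m = 10,716.1 × exp(−2450/4071.2) = 10,716.1 × 0.54783 = 5,870.6 kg.

final mass ≈ 5870 kg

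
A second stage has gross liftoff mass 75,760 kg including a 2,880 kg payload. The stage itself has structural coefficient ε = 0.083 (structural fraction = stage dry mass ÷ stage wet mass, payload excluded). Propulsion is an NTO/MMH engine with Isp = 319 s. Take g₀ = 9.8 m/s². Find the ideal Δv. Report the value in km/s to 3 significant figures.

Δv ≈ 6.68 km/s

Stage wet mass = m₀ − payload = 75,760 − 2,880 = 72,880 kg.
Stage dry mass = ε × stage wet mass = 0.083 × 72,880 = 6,049.04 kg.
Burnout mass m_f = stage dry + payload = 6,049.04 + 2,880 = 8,929.04 kg.
v_e = Isp · g₀ = 319 × 9.8 = 3126.2 m/s.
Using Δv = v_e ln(m₀/m_f): Δv = v_e · ln(75,760/8,929.04) = 3126.2 × ln(8.485) = 3126.2 × 2.1383 ≈ 6685 m/s.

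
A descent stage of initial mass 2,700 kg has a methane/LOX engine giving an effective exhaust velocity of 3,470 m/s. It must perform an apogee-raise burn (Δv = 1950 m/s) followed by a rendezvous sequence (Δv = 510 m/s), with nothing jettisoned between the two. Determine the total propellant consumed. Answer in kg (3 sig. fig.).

After the first burn: m = 2700 × exp(−1950/3470.0) = 2700 × 0.57009 = 1,539.24 kg.
After the second burn: m = 1,539.24 × exp(−510/3470.0) = 1,539.24 × 0.86332 = 1,328.86 kg.
Total propellant = m₀ − m_final = 2700 − 1,328.86 = 1,371.14 kg.

total propellant consumed ≈ 1370 kg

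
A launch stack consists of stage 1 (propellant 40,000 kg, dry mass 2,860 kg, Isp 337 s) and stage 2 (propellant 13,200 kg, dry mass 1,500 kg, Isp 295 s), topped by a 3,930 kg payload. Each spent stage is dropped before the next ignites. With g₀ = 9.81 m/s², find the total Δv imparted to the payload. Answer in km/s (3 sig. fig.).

Δv ≈ 7.04 km/s

Ignition mass of stage 1 = 40,000+2,860 + 13,200+1,500 + 3,930 = 61,490 kg.
Stage 1: m₀ = 61,490 kg, m_f = 61,490 − 40,000 = 21,490 kg; Δv = 337×9.81×ln(2.861) = 3306.0×1.0513 ≈ 3476 m/s.
Stage 2: m₀ = 18,630 kg, m_f = 18,630 − 13,200 = 5,430 kg; Δv = 295×9.81×ln(3.431) = 2894.0×1.2328 ≈ 3568 m/s.
Total Δv = 3476 + 3568 = 7044 m/s.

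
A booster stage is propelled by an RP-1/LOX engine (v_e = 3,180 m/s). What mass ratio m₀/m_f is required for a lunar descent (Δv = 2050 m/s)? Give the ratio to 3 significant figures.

Rocket equation: m₀/m_f = exp(Δv / v_e) = exp(2050 / 3180.0) = exp(0.6447) = 1.9053.

mass ratio ≈ 1.91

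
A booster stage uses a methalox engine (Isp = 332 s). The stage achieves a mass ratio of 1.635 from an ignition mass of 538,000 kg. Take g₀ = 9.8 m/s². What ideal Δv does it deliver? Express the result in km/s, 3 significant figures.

v_e = Isp · g₀ = 332 × 9.8 = 3253.6 m/s.
Using Δv = v_e ln(m₀/m_f): Δv = v_e · ln(1.635) = 3253.6 × 0.4916 ≈ 1599.6 m/s.

Δv ≈ 1.60 km/s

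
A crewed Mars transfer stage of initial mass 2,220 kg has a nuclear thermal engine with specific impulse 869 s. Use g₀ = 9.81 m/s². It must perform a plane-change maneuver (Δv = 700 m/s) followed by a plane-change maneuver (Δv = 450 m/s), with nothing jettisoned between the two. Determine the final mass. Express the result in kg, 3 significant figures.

v_e = Isp · g₀ = 869 × 9.81 = 8524.9 m/s.
After the first burn: m = 2220 × exp(−700/8524.9) = 2220 × 0.92117 = 2,045 kg.
After the second burn: m = 2,045 × exp(−450/8524.9) = 2,045 × 0.94858 = 1,939.85 kg.

final mass ≈ 1940 kg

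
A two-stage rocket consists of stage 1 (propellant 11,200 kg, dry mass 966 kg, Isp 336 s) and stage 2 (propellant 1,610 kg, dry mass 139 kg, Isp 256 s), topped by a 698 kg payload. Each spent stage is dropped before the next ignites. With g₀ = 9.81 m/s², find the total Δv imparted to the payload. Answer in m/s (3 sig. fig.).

Ignition mass of stage 1 = 11,200+966 + 1,610+139 + 698 = 14,613 kg.
Stage 1: m₀ = 14,613 kg, m_f = 14,613 − 11,200 = 3,413 kg; Δv = 336×9.81×ln(4.282) = 3296.2×1.4543 ≈ 4794 m/s.
Stage 2: m₀ = 2,447 kg, m_f = 2,447 − 1,610 = 837 kg; Δv = 256×9.81×ln(2.924) = 2511.4×1.0728 ≈ 2694 m/s.
Total Δv = 4794 + 2694 = 7488 m/s.

Δv ≈ 7490 m/s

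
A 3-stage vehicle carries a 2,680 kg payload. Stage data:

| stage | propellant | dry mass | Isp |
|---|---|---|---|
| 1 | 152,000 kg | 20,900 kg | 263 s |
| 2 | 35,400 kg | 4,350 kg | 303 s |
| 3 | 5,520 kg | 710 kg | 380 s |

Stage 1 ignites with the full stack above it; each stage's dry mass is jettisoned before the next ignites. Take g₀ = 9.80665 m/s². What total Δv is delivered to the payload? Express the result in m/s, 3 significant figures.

Δv ≈ 10500 m/s

Ignition mass of stage 1 = 152,000+20,900 + 35,400+4,350 + 5,520+710 + 2,680 = 221,560 kg.
Stage 1: m₀ = 221,560 kg, m_f = 221,560 − 152,000 = 69,560 kg; Δv = 263×9.80665×ln(3.185) = 2579.1×1.1585 ≈ 2988 m/s.
Stage 2: m₀ = 48,660 kg, m_f = 48,660 − 35,400 = 13,260 kg; Δv = 303×9.80665×ln(3.67) = 2971.4×1.3001 ≈ 3863 m/s.
Stage 3: m₀ = 8,910 kg, m_f = 8,910 − 5,520 = 3,390 kg; Δv = 380×9.80665×ln(2.628) = 3726.5×0.9663 ≈ 3601 m/s.
Total Δv = 2988 + 3863 + 3601 = 10452 m/s.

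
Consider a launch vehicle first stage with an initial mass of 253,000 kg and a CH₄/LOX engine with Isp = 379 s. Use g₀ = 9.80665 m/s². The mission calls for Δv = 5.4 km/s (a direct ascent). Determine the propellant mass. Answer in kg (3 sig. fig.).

v_e = Isp · g₀ = 379 × 9.80665 = 3716.7 m/s.
By the Tsiolkovsky rocket equation, m₀/m_f = exp(Δv / v_e) = exp(5400 / 3716.7) = exp(1.4529) = 4.2755.
m_f = 253,000 / 4.2755 = 59,174.4 kg, so propellant = m₀ − m_f = 253,000 − 59,174.4 = 193,825.6 kg.

propellant mass ≈ 194000 kg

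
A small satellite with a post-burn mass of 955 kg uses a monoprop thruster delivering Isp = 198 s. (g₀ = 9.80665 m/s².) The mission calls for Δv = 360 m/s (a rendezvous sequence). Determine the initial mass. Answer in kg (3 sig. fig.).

v_e = Isp · g₀ = 198 × 9.80665 = 1941.7 m/s.
From the ideal rocket equation, m₀/m_f = exp(Δv / v_e) = exp(360 / 1941.7) = exp(0.1854) = 1.2037.
m₀ = m_f × 1.2037 = 955 × 1.2037 = 1,149.53 kg.

initial mass ≈ 1150 kg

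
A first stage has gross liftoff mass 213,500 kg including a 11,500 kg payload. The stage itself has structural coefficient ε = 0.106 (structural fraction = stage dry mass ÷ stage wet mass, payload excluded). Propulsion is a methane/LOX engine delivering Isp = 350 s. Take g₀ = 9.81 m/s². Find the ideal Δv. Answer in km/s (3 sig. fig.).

Δv ≈ 6.42 km/s

Stage wet mass = m₀ − payload = 213,500 − 11,500 = 202,000 kg.
Stage dry mass = ε × stage wet mass = 0.106 × 202,000 = 21,412 kg.
Burnout mass m_f = stage dry + payload = 21,412 + 11,500 = 32,912 kg.
v_e = Isp · g₀ = 350 × 9.81 = 3433.5 m/s.
Using Δv = v_e ln(m₀/m_f): Δv = v_e · ln(213,500/32,912) = 3433.5 × ln(6.487) = 3433.5 × 1.8698 ≈ 6420 m/s.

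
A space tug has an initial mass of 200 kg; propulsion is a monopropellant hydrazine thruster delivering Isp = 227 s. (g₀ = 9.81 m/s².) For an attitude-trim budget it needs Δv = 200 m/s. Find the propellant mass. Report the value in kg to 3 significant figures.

v_e = Isp · g₀ = 227 × 9.81 = 2226.9 m/s.
m₀/m_f = exp(Δv / v_e) = exp(200 / 2226.9) = exp(0.0898) = 1.0940.
m_f = 200 / 1.0940 = 182.815 kg, so propellant = m₀ − m_f = 200 − 182.815 = 17.185 kg.

propellant mass ≈ 17.2 kg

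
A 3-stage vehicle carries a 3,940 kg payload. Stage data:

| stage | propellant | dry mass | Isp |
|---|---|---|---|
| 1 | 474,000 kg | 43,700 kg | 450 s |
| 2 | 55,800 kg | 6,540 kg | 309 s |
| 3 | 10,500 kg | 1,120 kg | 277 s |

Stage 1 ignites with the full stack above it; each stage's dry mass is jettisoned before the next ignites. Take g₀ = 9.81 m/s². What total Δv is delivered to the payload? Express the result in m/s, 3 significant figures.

Δv ≈ 13900 m/s

Ignition mass of stage 1 = 474,000+43,700 + 55,800+6,540 + 10,500+1,120 + 3,940 = 595,600 kg.
Stage 1: m₀ = 595,600 kg, m_f = 595,600 − 474,000 = 121,600 kg; Δv = 450×9.81×ln(4.898) = 4414.5×1.5888 ≈ 7014 m/s.
Stage 2: m₀ = 77,900 kg, m_f = 77,900 − 55,800 = 22,100 kg; Δv = 309×9.81×ln(3.525) = 3031.3×1.2598 ≈ 3819 m/s.
Stage 3: m₀ = 15,560 kg, m_f = 15,560 − 10,500 = 5,060 kg; Δv = 277×9.81×ln(3.075) = 2717.4×1.1233 ≈ 3053 m/s.
Total Δv = 7014 + 3819 + 3053 = 13886 m/s.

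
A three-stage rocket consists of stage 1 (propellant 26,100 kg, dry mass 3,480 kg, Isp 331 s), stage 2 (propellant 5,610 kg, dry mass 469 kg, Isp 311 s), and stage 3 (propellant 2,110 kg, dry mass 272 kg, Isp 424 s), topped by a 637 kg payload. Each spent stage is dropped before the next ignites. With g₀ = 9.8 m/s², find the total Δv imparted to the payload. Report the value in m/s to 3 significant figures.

Δv ≈ 11600 m/s

Ignition mass of stage 1 = 26,100+3,480 + 5,610+469 + 2,110+272 + 637 = 38,678 kg.
Stage 1: m₀ = 38,678 kg, m_f = 38,678 − 26,100 = 12,578 kg; Δv = 331×9.8×ln(3.075) = 3243.8×1.1233 ≈ 3644 m/s.
Stage 2: m₀ = 9,098 kg, m_f = 9,098 − 5,610 = 3,488 kg; Δv = 311×9.8×ln(2.608) = 3047.8×0.9587 ≈ 2922 m/s.
Stage 3: m₀ = 3,019 kg, m_f = 3,019 − 2,110 = 909 kg; Δv = 424×9.8×ln(3.321) = 4155.2×1.2003 ≈ 4988 m/s.
Total Δv = 3644 + 2922 + 4988 = 11554 m/s.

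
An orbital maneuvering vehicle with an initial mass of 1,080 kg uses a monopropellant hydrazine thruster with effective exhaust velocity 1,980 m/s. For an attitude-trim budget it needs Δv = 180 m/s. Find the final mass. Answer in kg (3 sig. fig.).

final mass ≈ 986 kg

Using Δv = v_e ln(m₀/m_f): m₀/m_f = exp(Δv / v_e) = exp(180 / 1980.0) = exp(0.0909) = 1.0952.
m_f = m₀ / 1.0952 = 1,080 / 1.0952 = 986.121 kg.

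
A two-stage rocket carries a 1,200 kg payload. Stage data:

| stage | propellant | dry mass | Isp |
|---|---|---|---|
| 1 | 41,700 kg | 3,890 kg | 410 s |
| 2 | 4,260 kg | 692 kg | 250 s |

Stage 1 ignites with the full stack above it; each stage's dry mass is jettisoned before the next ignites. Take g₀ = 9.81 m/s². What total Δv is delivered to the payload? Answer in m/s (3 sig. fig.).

Ignition mass of stage 1 = 41,700+3,890 + 4,260+692 + 1,200 = 51,742 kg.
Stage 1: m₀ = 51,742 kg, m_f = 51,742 − 41,700 = 10,042 kg; Δv = 410×9.81×ln(5.153) = 4022.1×1.6395 ≈ 6594 m/s.
Stage 2: m₀ = 6,152 kg, m_f = 6,152 − 4,260 = 1,892 kg; Δv = 250×9.81×ln(3.252) = 2452.5×1.1791 ≈ 2892 m/s.
Total Δv = 6594 + 2892 = 9486 m/s.

Δv ≈ 9490 m/s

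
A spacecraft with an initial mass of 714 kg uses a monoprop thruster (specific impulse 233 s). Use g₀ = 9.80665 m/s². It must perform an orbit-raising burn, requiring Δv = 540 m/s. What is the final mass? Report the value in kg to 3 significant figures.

final mass ≈ 564 kg

v_e = Isp · g₀ = 233 × 9.80665 = 2284.9 m/s.
m₀/m_f = exp(Δv / v_e) = exp(540 / 2284.9) = exp(0.2363) = 1.2666.
m_f = m₀ / 1.2666 = 714 / 1.2666 = 563.714 kg.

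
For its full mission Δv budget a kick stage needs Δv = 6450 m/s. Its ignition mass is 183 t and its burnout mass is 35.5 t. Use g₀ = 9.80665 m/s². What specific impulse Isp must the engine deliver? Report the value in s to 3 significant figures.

Isp ≈ 401 s

ln(m₀/m_f) = ln(183000/35500) = ln(5.155) = 1.6400.
By the Tsiolkovsky rocket equation, v_e = Δv / ln(m₀/m_f) = 6450 / 1.6400 = 3933.0 m/s.
Isp = v_e / g₀ = 3933.0 / 9.80665 = 401.1 s.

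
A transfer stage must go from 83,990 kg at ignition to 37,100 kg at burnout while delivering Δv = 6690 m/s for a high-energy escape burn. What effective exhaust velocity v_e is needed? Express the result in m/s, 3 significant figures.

v_e ≈ 8190 m/s

ln(m₀/m_f) = ln(83990/37100) = ln(2.264) = 0.8171.
Using Δv = v_e ln(m₀/m_f): v_e = Δv / ln(m₀/m_f) = 6690 / 0.8171 = 8187.7 m/s.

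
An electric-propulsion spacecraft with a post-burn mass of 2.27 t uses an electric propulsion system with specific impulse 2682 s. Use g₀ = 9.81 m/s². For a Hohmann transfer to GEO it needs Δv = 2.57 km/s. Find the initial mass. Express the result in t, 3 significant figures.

v_e = Isp · g₀ = 2682 × 9.81 = 26310.4 m/s.
By the Tsiolkovsky rocket equation, m₀/m_f = exp(Δv / v_e) = exp(2570 / 26310.4) = exp(0.0977) = 1.1026.
m₀ = m_f × 1.1026 = 2.27 × 1.1026 = 2.5029 t.

initial mass ≈ 2.50 t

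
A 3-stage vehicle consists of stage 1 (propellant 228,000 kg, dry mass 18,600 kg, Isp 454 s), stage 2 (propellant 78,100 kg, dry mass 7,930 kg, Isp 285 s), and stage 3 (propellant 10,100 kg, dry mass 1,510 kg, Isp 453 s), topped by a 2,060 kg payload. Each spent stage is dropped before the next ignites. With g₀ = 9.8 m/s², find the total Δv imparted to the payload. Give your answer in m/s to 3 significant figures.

Ignition mass of stage 1 = 228,000+18,600 + 78,100+7,930 + 10,100+1,510 + 2,060 = 346,300 kg.
Stage 1: m₀ = 346,300 kg, m_f = 346,300 − 228,000 = 118,300 kg; Δv = 454×9.8×ln(2.927) = 4449.2×1.0741 ≈ 4779 m/s.
Stage 2: m₀ = 99,700 kg, m_f = 99,700 − 78,100 = 21,600 kg; Δv = 285×9.8×ln(4.616) = 2793.0×1.5295 ≈ 4272 m/s.
Stage 3: m₀ = 13,670 kg, m_f = 13,670 − 10,100 = 3,570 kg; Δv = 453×9.8×ln(3.829) = 4439.4×1.3426 ≈ 5961 m/s.
Total Δv = 4779 + 4272 + 5961 = 15012 m/s.

Δv ≈ 15000 m/s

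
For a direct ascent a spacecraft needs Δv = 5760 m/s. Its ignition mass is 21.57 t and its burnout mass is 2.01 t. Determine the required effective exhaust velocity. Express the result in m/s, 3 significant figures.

ln(m₀/m_f) = ln(21570/2010) = ln(10.73) = 2.3732.
Rocket equation: v_e = Δv / ln(m₀/m_f) = 5760 / 2.3732 = 2427.1 m/s.

v_e ≈ 2430 m/s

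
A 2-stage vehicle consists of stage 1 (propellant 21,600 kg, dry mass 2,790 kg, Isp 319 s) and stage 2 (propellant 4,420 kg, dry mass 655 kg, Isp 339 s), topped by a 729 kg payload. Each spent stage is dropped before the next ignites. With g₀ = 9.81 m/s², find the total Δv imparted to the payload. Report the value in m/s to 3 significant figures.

Δv ≈ 8700 m/s

Ignition mass of stage 1 = 21,600+2,790 + 4,420+655 + 729 = 30,194 kg.
Stage 1: m₀ = 30,194 kg, m_f = 30,194 − 21,600 = 8,594 kg; Δv = 319×9.81×ln(3.513) = 3129.4×1.2566 ≈ 3932 m/s.
Stage 2: m₀ = 5,804 kg, m_f = 5,804 − 4,420 = 1,384 kg; Δv = 339×9.81×ln(4.194) = 3325.6×1.4336 ≈ 4767 m/s.
Total Δv = 3932 + 4767 = 8699 m/s.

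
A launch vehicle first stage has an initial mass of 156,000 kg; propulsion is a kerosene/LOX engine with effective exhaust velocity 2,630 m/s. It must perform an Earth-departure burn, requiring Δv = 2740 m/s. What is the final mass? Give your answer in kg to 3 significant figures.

final mass ≈ 55000 kg

m₀/m_f = exp(Δv / v_e) = exp(2740 / 2630.0) = exp(1.0418) = 2.8344.
m_f = m₀ / 2.8344 = 156,000 / 2.8344 = 55,038.1 kg.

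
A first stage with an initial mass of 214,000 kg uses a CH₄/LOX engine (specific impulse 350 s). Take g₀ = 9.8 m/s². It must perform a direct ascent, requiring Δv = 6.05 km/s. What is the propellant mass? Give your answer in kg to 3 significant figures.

propellant mass ≈ 177000 kg

v_e = Isp · g₀ = 350 × 9.8 = 3430.0 m/s.
m₀/m_f = exp(Δv / v_e) = exp(6050 / 3430.0) = exp(1.7638) = 5.8348.
m_f = 214,000 / 5.8348 = 36,676.5 kg, so propellant = m₀ − m_f = 214,000 − 36,676.5 = 177,323.5 kg.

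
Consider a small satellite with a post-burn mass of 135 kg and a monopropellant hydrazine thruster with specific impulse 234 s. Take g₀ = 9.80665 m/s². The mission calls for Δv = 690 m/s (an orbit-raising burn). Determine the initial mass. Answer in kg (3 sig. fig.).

v_e = Isp · g₀ = 234 × 9.80665 = 2294.8 m/s.
Rocket equation: m₀/m_f = exp(Δv / v_e) = exp(690 / 2294.8) = exp(0.3007) = 1.3508.
m₀ = m_f × 1.3508 = 135 × 1.3508 = 182.358 kg.

initial mass ≈ 182 kg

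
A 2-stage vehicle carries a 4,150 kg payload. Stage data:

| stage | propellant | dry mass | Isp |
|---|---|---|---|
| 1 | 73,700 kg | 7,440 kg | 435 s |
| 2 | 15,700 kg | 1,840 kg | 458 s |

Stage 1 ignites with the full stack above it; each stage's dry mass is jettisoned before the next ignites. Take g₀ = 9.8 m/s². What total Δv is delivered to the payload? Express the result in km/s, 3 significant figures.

Δv ≈ 11.2 km/s

Ignition mass of stage 1 = 73,700+7,440 + 15,700+1,840 + 4,150 = 102,830 kg.
Stage 1: m₀ = 102,830 kg, m_f = 102,830 − 73,700 = 29,130 kg; Δv = 435×9.8×ln(3.53) = 4263.0×1.2613 ≈ 5377 m/s.
Stage 2: m₀ = 21,690 kg, m_f = 21,690 − 15,700 = 5,990 kg; Δv = 458×9.8×ln(3.621) = 4488.4×1.2868 ≈ 5775 m/s.
Total Δv = 5377 + 5775 = 11152 m/s.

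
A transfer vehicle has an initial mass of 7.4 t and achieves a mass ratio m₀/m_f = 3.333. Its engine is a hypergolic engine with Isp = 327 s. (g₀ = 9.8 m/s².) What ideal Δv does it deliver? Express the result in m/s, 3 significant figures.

v_e = Isp · g₀ = 327 × 9.8 = 3204.6 m/s.
Rocket equation: Δv = v_e · ln(3.333) = 3204.6 × 1.2039 ≈ 3857.9 m/s.

Δv ≈ 3860 m/s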